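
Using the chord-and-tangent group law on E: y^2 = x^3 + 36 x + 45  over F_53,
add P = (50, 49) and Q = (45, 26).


P != Q, so use the chord formula.
s = (y2 - y1) / (x2 - x1) = (30) / (48) mod 53 = 47
x3 = s^2 - x1 - x2 mod 53 = 47^2 - 50 - 45 = 47
y3 = s (x1 - x3) - y1 mod 53 = 47 * (50 - 47) - 49 = 39

P + Q = (47, 39)


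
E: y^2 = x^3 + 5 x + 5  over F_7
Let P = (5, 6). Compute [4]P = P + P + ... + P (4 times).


k = 4 = 100_2 (binary, LSB first: 001)
Double-and-add from P = (5, 6):
  bit 0 = 0: acc unchanged = O
  bit 1 = 0: acc unchanged = O
  bit 2 = 1: acc = O + (2, 3) = (2, 3)

4P = (2, 3)


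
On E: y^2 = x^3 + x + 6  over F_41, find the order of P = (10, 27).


Compute successive multiples of P until we hit O:
  1P = (10, 27)
  2P = (11, 35)
  3P = (2, 37)
  4P = (28, 16)
  5P = (24, 18)
  6P = (39, 18)
  7P = (31, 29)
  8P = (16, 31)
  ... (continuing to 45P)
  45P = O

ord(P) = 45


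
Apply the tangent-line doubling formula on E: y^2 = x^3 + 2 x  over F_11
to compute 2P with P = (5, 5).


Doubling: s = (3 x1^2 + a) / (2 y1)
s = (3*5^2 + 2) / (2*5) mod 11 = 0
x3 = s^2 - 2 x1 mod 11 = 0^2 - 2*5 = 1
y3 = s (x1 - x3) - y1 mod 11 = 0 * (5 - 1) - 5 = 6

2P = (1, 6)


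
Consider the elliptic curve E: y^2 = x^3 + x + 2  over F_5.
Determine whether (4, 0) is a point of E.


Check whether y^2 = x^3 + 1 x + 2 (mod 5) for (x, y) = (4, 0).
LHS: y^2 = 0^2 mod 5 = 0
RHS: x^3 + 1 x + 2 = 4^3 + 1*4 + 2 mod 5 = 0
LHS = RHS

Yes, on the curve


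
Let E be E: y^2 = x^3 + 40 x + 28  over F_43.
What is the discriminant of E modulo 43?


4 a^3 + 27 b^2 = 4*40^3 + 27*28^2 = 256000 + 21168 = 277168
Delta = -16 * (277168) = -4434688
Delta mod 43 = 31

Delta = 31 (mod 43)


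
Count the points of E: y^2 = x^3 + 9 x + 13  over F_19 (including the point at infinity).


For each x in F_19, count y with y^2 = x^3 + 9 x + 13 mod 19:
  x = 1: RHS = 4, y in [2, 17]  -> 2 point(s)
  x = 2: RHS = 1, y in [1, 18]  -> 2 point(s)
  x = 6: RHS = 17, y in [6, 13]  -> 2 point(s)
  x = 7: RHS = 1, y in [1, 18]  -> 2 point(s)
  x = 9: RHS = 6, y in [5, 14]  -> 2 point(s)
  x = 10: RHS = 1, y in [1, 18]  -> 2 point(s)
  x = 12: RHS = 6, y in [5, 14]  -> 2 point(s)
  x = 13: RHS = 9, y in [3, 16]  -> 2 point(s)
  x = 16: RHS = 16, y in [4, 15]  -> 2 point(s)
  x = 17: RHS = 6, y in [5, 14]  -> 2 point(s)
Affine points: 20. Add the point at infinity: total = 21.

#E(F_19) = 21


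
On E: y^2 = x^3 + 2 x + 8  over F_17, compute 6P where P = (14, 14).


k = 6 = 110_2 (binary, LSB first: 011)
Double-and-add from P = (14, 14):
  bit 0 = 0: acc unchanged = O
  bit 1 = 1: acc = O + (10, 12) = (10, 12)
  bit 2 = 1: acc = (10, 12) + (6, 10) = (14, 3)

6P = (14, 3)


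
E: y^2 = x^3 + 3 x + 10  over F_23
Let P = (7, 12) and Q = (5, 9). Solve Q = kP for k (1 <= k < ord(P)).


Enumerate multiples of P until we hit Q = (5, 9):
  1P = (7, 12)
  2P = (15, 7)
  3P = (19, 7)
  4P = (5, 14)
  5P = (12, 16)
  6P = (12, 7)
  7P = (5, 9)
Match found at i = 7.

k = 7


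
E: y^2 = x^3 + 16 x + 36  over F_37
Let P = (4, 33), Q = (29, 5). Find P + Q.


P != Q, so use the chord formula.
s = (y2 - y1) / (x2 - x1) = (9) / (25) mod 37 = 27
x3 = s^2 - x1 - x2 mod 37 = 27^2 - 4 - 29 = 30
y3 = s (x1 - x3) - y1 mod 37 = 27 * (4 - 30) - 33 = 5

P + Q = (30, 5)


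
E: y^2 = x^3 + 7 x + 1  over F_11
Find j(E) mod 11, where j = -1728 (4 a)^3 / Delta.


Delta = -16(4 a^3 + 27 b^2) mod 11 = 1
-1728 * (4 a)^3 = -1728 * (4*7)^3 mod 11 = 4
j = 4 * 1^(-1) mod 11 = 4

j = 4 (mod 11)


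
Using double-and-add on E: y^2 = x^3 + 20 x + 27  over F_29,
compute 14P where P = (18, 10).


k = 14 = 1110_2 (binary, LSB first: 0111)
Double-and-add from P = (18, 10):
  bit 0 = 0: acc unchanged = O
  bit 1 = 1: acc = O + (16, 8) = (16, 8)
  bit 2 = 1: acc = (16, 8) + (21, 14) = (12, 20)
  bit 3 = 1: acc = (12, 20) + (10, 3) = (14, 21)

14P = (14, 21)


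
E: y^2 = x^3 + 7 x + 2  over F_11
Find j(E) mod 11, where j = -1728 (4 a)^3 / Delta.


Delta = -16(4 a^3 + 27 b^2) mod 11 = 3
-1728 * (4 a)^3 = -1728 * (4*7)^3 mod 11 = 4
j = 4 * 3^(-1) mod 11 = 5

j = 5 (mod 11)


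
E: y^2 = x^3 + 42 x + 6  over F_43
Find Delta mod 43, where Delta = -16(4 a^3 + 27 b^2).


4 a^3 + 27 b^2 = 4*42^3 + 27*6^2 = 296352 + 972 = 297324
Delta = -16 * (297324) = -4757184
Delta mod 43 = 35

Delta = 35 (mod 43)


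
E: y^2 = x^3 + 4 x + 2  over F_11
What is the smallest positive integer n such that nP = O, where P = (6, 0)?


Compute successive multiples of P until we hit O:
  1P = (6, 0)
  2P = O

ord(P) = 2


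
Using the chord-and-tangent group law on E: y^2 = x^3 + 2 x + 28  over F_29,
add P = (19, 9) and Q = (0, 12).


P != Q, so use the chord formula.
s = (y2 - y1) / (x2 - x1) = (3) / (10) mod 29 = 9
x3 = s^2 - x1 - x2 mod 29 = 9^2 - 19 - 0 = 4
y3 = s (x1 - x3) - y1 mod 29 = 9 * (19 - 4) - 9 = 10

P + Q = (4, 10)


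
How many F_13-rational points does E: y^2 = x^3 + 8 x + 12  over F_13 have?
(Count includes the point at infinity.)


For each x in F_13, count y with y^2 = x^3 + 8 x + 12 mod 13:
  x = 0: RHS = 12, y in [5, 8]  -> 2 point(s)
  x = 2: RHS = 10, y in [6, 7]  -> 2 point(s)
  x = 4: RHS = 4, y in [2, 11]  -> 2 point(s)
  x = 6: RHS = 3, y in [4, 9]  -> 2 point(s)
  x = 8: RHS = 3, y in [4, 9]  -> 2 point(s)
  x = 10: RHS = 0, y in [0]  -> 1 point(s)
  x = 11: RHS = 1, y in [1, 12]  -> 2 point(s)
  x = 12: RHS = 3, y in [4, 9]  -> 2 point(s)
Affine points: 15. Add the point at infinity: total = 16.

#E(F_13) = 16


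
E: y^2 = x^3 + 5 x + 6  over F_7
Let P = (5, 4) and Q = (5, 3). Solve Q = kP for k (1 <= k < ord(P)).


Enumerate multiples of P until we hit Q = (5, 3):
  1P = (5, 4)
  2P = (6, 0)
  3P = (5, 3)
Match found at i = 3.

k = 3


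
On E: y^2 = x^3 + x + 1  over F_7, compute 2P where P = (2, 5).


Doubling: s = (3 x1^2 + a) / (2 y1)
s = (3*2^2 + 1) / (2*5) mod 7 = 2
x3 = s^2 - 2 x1 mod 7 = 2^2 - 2*2 = 0
y3 = s (x1 - x3) - y1 mod 7 = 2 * (2 - 0) - 5 = 6

2P = (0, 6)


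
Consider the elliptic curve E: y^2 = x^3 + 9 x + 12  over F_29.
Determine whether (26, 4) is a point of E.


Check whether y^2 = x^3 + 9 x + 12 (mod 29) for (x, y) = (26, 4).
LHS: y^2 = 4^2 mod 29 = 16
RHS: x^3 + 9 x + 12 = 26^3 + 9*26 + 12 mod 29 = 16
LHS = RHS

Yes, on the curve


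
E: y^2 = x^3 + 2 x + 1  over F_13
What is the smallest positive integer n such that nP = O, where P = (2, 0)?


Compute successive multiples of P until we hit O:
  1P = (2, 0)
  2P = O

ord(P) = 2


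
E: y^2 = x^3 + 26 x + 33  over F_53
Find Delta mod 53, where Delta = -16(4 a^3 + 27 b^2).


4 a^3 + 27 b^2 = 4*26^3 + 27*33^2 = 70304 + 29403 = 99707
Delta = -16 * (99707) = -1595312
Delta mod 53 = 41

Delta = 41 (mod 53)


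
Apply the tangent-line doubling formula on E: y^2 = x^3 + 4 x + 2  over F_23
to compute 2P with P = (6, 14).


Doubling: s = (3 x1^2 + a) / (2 y1)
s = (3*6^2 + 4) / (2*14) mod 23 = 4
x3 = s^2 - 2 x1 mod 23 = 4^2 - 2*6 = 4
y3 = s (x1 - x3) - y1 mod 23 = 4 * (6 - 4) - 14 = 17

2P = (4, 17)


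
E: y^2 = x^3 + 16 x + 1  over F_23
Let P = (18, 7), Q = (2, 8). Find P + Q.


P != Q, so use the chord formula.
s = (y2 - y1) / (x2 - x1) = (1) / (7) mod 23 = 10
x3 = s^2 - x1 - x2 mod 23 = 10^2 - 18 - 2 = 11
y3 = s (x1 - x3) - y1 mod 23 = 10 * (18 - 11) - 7 = 17

P + Q = (11, 17)


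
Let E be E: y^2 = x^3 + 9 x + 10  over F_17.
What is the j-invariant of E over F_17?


Delta = -16(4 a^3 + 27 b^2) mod 17 = 6
-1728 * (4 a)^3 = -1728 * (4*9)^3 mod 17 = 14
j = 14 * 6^(-1) mod 17 = 8

j = 8 (mod 17)


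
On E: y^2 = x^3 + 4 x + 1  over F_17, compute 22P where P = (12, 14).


k = 22 = 10110_2 (binary, LSB first: 01101)
Double-and-add from P = (12, 14):
  bit 0 = 0: acc unchanged = O
  bit 1 = 1: acc = O + (11, 4) = (11, 4)
  bit 2 = 1: acc = (11, 4) + (4, 9) = (15, 11)
  bit 3 = 0: acc unchanged = (15, 11)
  bit 4 = 1: acc = (15, 11) + (10, 15) = (11, 13)

22P = (11, 13)


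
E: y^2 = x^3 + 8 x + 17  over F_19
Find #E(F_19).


For each x in F_19, count y with y^2 = x^3 + 8 x + 17 mod 19:
  x = 0: RHS = 17, y in [6, 13]  -> 2 point(s)
  x = 1: RHS = 7, y in [8, 11]  -> 2 point(s)
  x = 3: RHS = 11, y in [7, 12]  -> 2 point(s)
  x = 5: RHS = 11, y in [7, 12]  -> 2 point(s)
  x = 7: RHS = 17, y in [6, 13]  -> 2 point(s)
  x = 8: RHS = 4, y in [2, 17]  -> 2 point(s)
  x = 9: RHS = 1, y in [1, 18]  -> 2 point(s)
  x = 11: RHS = 11, y in [7, 12]  -> 2 point(s)
  x = 12: RHS = 17, y in [6, 13]  -> 2 point(s)
  x = 13: RHS = 0, y in [0]  -> 1 point(s)
  x = 14: RHS = 4, y in [2, 17]  -> 2 point(s)
  x = 15: RHS = 16, y in [4, 15]  -> 2 point(s)
  x = 16: RHS = 4, y in [2, 17]  -> 2 point(s)
Affine points: 25. Add the point at infinity: total = 26.

#E(F_19) = 26


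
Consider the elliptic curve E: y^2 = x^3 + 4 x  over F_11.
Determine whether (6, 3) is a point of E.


Check whether y^2 = x^3 + 4 x + 0 (mod 11) for (x, y) = (6, 3).
LHS: y^2 = 3^2 mod 11 = 9
RHS: x^3 + 4 x + 0 = 6^3 + 4*6 + 0 mod 11 = 9
LHS = RHS

Yes, on the curve


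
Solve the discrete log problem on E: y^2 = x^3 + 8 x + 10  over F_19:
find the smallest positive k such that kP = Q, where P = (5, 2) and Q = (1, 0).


Enumerate multiples of P until we hit Q = (1, 0):
  1P = (5, 2)
  2P = (18, 18)
  3P = (1, 0)
Match found at i = 3.

k = 3


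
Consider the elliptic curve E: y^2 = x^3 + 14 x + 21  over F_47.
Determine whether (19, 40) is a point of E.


Check whether y^2 = x^3 + 14 x + 21 (mod 47) for (x, y) = (19, 40).
LHS: y^2 = 40^2 mod 47 = 2
RHS: x^3 + 14 x + 21 = 19^3 + 14*19 + 21 mod 47 = 2
LHS = RHS

Yes, on the curve


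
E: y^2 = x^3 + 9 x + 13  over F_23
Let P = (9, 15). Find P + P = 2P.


Doubling: s = (3 x1^2 + a) / (2 y1)
s = (3*9^2 + 9) / (2*15) mod 23 = 13
x3 = s^2 - 2 x1 mod 23 = 13^2 - 2*9 = 13
y3 = s (x1 - x3) - y1 mod 23 = 13 * (9 - 13) - 15 = 2

2P = (13, 2)


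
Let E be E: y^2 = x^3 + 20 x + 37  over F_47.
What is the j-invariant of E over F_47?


Delta = -16(4 a^3 + 27 b^2) mod 47 = 11
-1728 * (4 a)^3 = -1728 * (4*20)^3 mod 47 = 37
j = 37 * 11^(-1) mod 47 = 29

j = 29 (mod 47)


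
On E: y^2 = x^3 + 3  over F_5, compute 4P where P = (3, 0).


k = 4 = 100_2 (binary, LSB first: 001)
Double-and-add from P = (3, 0):
  bit 0 = 0: acc unchanged = O
  bit 1 = 0: acc unchanged = O
  bit 2 = 1: acc = O + O = O

4P = O


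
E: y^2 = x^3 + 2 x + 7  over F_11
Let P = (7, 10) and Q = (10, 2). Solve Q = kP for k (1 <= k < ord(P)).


Enumerate multiples of P until we hit Q = (10, 2):
  1P = (7, 10)
  2P = (6, 9)
  3P = (10, 9)
  4P = (10, 2)
Match found at i = 4.

k = 4


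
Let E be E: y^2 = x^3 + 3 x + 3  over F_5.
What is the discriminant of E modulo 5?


4 a^3 + 27 b^2 = 4*3^3 + 27*3^2 = 108 + 243 = 351
Delta = -16 * (351) = -5616
Delta mod 5 = 4

Delta = 4 (mod 5)


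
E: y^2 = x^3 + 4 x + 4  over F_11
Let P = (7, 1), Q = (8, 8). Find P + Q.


P != Q, so use the chord formula.
s = (y2 - y1) / (x2 - x1) = (7) / (1) mod 11 = 7
x3 = s^2 - x1 - x2 mod 11 = 7^2 - 7 - 8 = 1
y3 = s (x1 - x3) - y1 mod 11 = 7 * (7 - 1) - 1 = 8

P + Q = (1, 8)


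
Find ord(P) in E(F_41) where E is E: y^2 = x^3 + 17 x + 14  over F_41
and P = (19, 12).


Compute successive multiples of P until we hit O:
  1P = (19, 12)
  2P = (7, 5)
  3P = (31, 22)
  4P = (27, 36)
  5P = (4, 33)
  6P = (38, 31)
  7P = (26, 22)
  8P = (29, 3)
  ... (continuing to 43P)
  43P = O

ord(P) = 43


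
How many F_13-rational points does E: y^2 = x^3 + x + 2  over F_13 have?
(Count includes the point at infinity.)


For each x in F_13, count y with y^2 = x^3 + 1 x + 2 mod 13:
  x = 1: RHS = 4, y in [2, 11]  -> 2 point(s)
  x = 2: RHS = 12, y in [5, 8]  -> 2 point(s)
  x = 6: RHS = 3, y in [4, 9]  -> 2 point(s)
  x = 7: RHS = 1, y in [1, 12]  -> 2 point(s)
  x = 9: RHS = 12, y in [5, 8]  -> 2 point(s)
  x = 12: RHS = 0, y in [0]  -> 1 point(s)
Affine points: 11. Add the point at infinity: total = 12.

#E(F_13) = 12


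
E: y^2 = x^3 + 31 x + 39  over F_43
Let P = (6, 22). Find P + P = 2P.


Doubling: s = (3 x1^2 + a) / (2 y1)
s = (3*6^2 + 31) / (2*22) mod 43 = 10
x3 = s^2 - 2 x1 mod 43 = 10^2 - 2*6 = 2
y3 = s (x1 - x3) - y1 mod 43 = 10 * (6 - 2) - 22 = 18

2P = (2, 18)


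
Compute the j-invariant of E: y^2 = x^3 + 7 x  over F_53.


Delta = -16(4 a^3 + 27 b^2) mod 53 = 43
-1728 * (4 a)^3 = -1728 * (4*7)^3 mod 53 = 51
j = 51 * 43^(-1) mod 53 = 32

j = 32 (mod 53)


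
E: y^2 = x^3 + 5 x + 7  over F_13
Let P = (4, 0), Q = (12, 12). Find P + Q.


P != Q, so use the chord formula.
s = (y2 - y1) / (x2 - x1) = (12) / (8) mod 13 = 8
x3 = s^2 - x1 - x2 mod 13 = 8^2 - 4 - 12 = 9
y3 = s (x1 - x3) - y1 mod 13 = 8 * (4 - 9) - 0 = 12

P + Q = (9, 12)


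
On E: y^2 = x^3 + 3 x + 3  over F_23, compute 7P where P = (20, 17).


k = 7 = 111_2 (binary, LSB first: 111)
Double-and-add from P = (20, 17):
  bit 0 = 1: acc = O + (20, 17) = (20, 17)
  bit 1 = 1: acc = (20, 17) + (18, 1) = (3, 4)
  bit 2 = 1: acc = (3, 4) + (13, 10) = (0, 7)

7P = (0, 7)


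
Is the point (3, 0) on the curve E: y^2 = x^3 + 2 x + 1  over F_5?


Check whether y^2 = x^3 + 2 x + 1 (mod 5) for (x, y) = (3, 0).
LHS: y^2 = 0^2 mod 5 = 0
RHS: x^3 + 2 x + 1 = 3^3 + 2*3 + 1 mod 5 = 4
LHS != RHS

No, not on the curve


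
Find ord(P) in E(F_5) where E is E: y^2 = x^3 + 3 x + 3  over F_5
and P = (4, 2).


Compute successive multiples of P until we hit O:
  1P = (4, 2)
  2P = (3, 2)
  3P = (3, 3)
  4P = (4, 3)
  5P = O

ord(P) = 5


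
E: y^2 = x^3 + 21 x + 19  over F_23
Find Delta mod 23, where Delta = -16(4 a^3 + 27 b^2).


4 a^3 + 27 b^2 = 4*21^3 + 27*19^2 = 37044 + 9747 = 46791
Delta = -16 * (46791) = -748656
Delta mod 23 = 17

Delta = 17 (mod 23)


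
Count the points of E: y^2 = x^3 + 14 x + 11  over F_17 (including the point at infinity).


For each x in F_17, count y with y^2 = x^3 + 14 x + 11 mod 17:
  x = 1: RHS = 9, y in [3, 14]  -> 2 point(s)
  x = 2: RHS = 13, y in [8, 9]  -> 2 point(s)
  x = 5: RHS = 2, y in [6, 11]  -> 2 point(s)
  x = 9: RHS = 16, y in [4, 13]  -> 2 point(s)
  x = 11: RHS = 0, y in [0]  -> 1 point(s)
  x = 15: RHS = 9, y in [3, 14]  -> 2 point(s)
  x = 16: RHS = 13, y in [8, 9]  -> 2 point(s)
Affine points: 13. Add the point at infinity: total = 14.

#E(F_17) = 14


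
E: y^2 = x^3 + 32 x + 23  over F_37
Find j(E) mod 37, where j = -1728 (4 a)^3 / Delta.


Delta = -16(4 a^3 + 27 b^2) mod 37 = 29
-1728 * (4 a)^3 = -1728 * (4*32)^3 mod 37 = 23
j = 23 * 29^(-1) mod 37 = 11

j = 11 (mod 37)


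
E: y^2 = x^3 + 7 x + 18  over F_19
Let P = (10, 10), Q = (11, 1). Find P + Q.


P != Q, so use the chord formula.
s = (y2 - y1) / (x2 - x1) = (10) / (1) mod 19 = 10
x3 = s^2 - x1 - x2 mod 19 = 10^2 - 10 - 11 = 3
y3 = s (x1 - x3) - y1 mod 19 = 10 * (10 - 3) - 10 = 3

P + Q = (3, 3)


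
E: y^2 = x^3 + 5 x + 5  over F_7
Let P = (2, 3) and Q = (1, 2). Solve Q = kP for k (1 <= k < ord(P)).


Enumerate multiples of P until we hit Q = (1, 2):
  1P = (2, 3)
  2P = (5, 6)
  3P = (1, 5)
  4P = (1, 2)
Match found at i = 4.

k = 4


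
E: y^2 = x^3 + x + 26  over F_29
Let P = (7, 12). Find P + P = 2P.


Doubling: s = (3 x1^2 + a) / (2 y1)
s = (3*7^2 + 1) / (2*12) mod 29 = 11
x3 = s^2 - 2 x1 mod 29 = 11^2 - 2*7 = 20
y3 = s (x1 - x3) - y1 mod 29 = 11 * (7 - 20) - 12 = 19

2P = (20, 19)


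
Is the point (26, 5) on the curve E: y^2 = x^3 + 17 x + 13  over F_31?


Check whether y^2 = x^3 + 17 x + 13 (mod 31) for (x, y) = (26, 5).
LHS: y^2 = 5^2 mod 31 = 25
RHS: x^3 + 17 x + 13 = 26^3 + 17*26 + 13 mod 31 = 20
LHS != RHS

No, not on the curve


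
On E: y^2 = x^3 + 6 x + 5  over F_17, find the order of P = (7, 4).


Compute successive multiples of P until we hit O:
  1P = (7, 4)
  2P = (3, 13)
  3P = (11, 5)
  4P = (15, 11)
  5P = (4, 5)
  6P = (8, 2)
  7P = (6, 11)
  8P = (2, 12)
  ... (continuing to 21P)
  21P = O

ord(P) = 21


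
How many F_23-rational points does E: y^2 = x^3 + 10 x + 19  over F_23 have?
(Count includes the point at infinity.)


For each x in F_23, count y with y^2 = x^3 + 10 x + 19 mod 23:
  x = 2: RHS = 1, y in [1, 22]  -> 2 point(s)
  x = 4: RHS = 8, y in [10, 13]  -> 2 point(s)
  x = 7: RHS = 18, y in [8, 15]  -> 2 point(s)
  x = 8: RHS = 13, y in [6, 17]  -> 2 point(s)
  x = 12: RHS = 4, y in [2, 21]  -> 2 point(s)
  x = 13: RHS = 0, y in [0]  -> 1 point(s)
  x = 15: RHS = 2, y in [5, 18]  -> 2 point(s)
  x = 20: RHS = 8, y in [10, 13]  -> 2 point(s)
  x = 22: RHS = 8, y in [10, 13]  -> 2 point(s)
Affine points: 17. Add the point at infinity: total = 18.

#E(F_23) = 18


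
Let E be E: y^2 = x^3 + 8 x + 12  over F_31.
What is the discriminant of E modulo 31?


4 a^3 + 27 b^2 = 4*8^3 + 27*12^2 = 2048 + 3888 = 5936
Delta = -16 * (5936) = -94976
Delta mod 31 = 8

Delta = 8 (mod 31)


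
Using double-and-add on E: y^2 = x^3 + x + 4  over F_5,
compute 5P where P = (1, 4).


k = 5 = 101_2 (binary, LSB first: 101)
Double-and-add from P = (1, 4):
  bit 0 = 1: acc = O + (1, 4) = (1, 4)
  bit 1 = 0: acc unchanged = (1, 4)
  bit 2 = 1: acc = (1, 4) + (0, 3) = (0, 2)

5P = (0, 2)


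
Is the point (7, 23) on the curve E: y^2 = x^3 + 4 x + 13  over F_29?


Check whether y^2 = x^3 + 4 x + 13 (mod 29) for (x, y) = (7, 23).
LHS: y^2 = 23^2 mod 29 = 7
RHS: x^3 + 4 x + 13 = 7^3 + 4*7 + 13 mod 29 = 7
LHS = RHS

Yes, on the curve


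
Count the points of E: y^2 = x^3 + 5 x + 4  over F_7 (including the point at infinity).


For each x in F_7, count y with y^2 = x^3 + 5 x + 4 mod 7:
  x = 0: RHS = 4, y in [2, 5]  -> 2 point(s)
  x = 2: RHS = 1, y in [1, 6]  -> 2 point(s)
  x = 3: RHS = 4, y in [2, 5]  -> 2 point(s)
  x = 4: RHS = 4, y in [2, 5]  -> 2 point(s)
  x = 5: RHS = 0, y in [0]  -> 1 point(s)
Affine points: 9. Add the point at infinity: total = 10.

#E(F_7) = 10


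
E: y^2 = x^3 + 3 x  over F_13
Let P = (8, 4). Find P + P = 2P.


Doubling: s = (3 x1^2 + a) / (2 y1)
s = (3*8^2 + 3) / (2*4) mod 13 = 0
x3 = s^2 - 2 x1 mod 13 = 0^2 - 2*8 = 10
y3 = s (x1 - x3) - y1 mod 13 = 0 * (8 - 10) - 4 = 9

2P = (10, 9)


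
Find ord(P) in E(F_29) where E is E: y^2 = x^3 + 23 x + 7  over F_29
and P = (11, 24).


Compute successive multiples of P until we hit O:
  1P = (11, 24)
  2P = (11, 5)
  3P = O

ord(P) = 3


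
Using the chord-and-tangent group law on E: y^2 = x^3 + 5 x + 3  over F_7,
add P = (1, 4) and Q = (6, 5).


P != Q, so use the chord formula.
s = (y2 - y1) / (x2 - x1) = (1) / (5) mod 7 = 3
x3 = s^2 - x1 - x2 mod 7 = 3^2 - 1 - 6 = 2
y3 = s (x1 - x3) - y1 mod 7 = 3 * (1 - 2) - 4 = 0

P + Q = (2, 0)


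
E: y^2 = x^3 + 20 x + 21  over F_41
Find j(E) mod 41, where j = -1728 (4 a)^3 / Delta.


Delta = -16(4 a^3 + 27 b^2) mod 41 = 23
-1728 * (4 a)^3 = -1728 * (4*20)^3 mod 41 = 7
j = 7 * 23^(-1) mod 41 = 11

j = 11 (mod 41)


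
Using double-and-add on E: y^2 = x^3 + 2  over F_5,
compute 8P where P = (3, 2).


k = 8 = 1000_2 (binary, LSB first: 0001)
Double-and-add from P = (3, 2):
  bit 0 = 0: acc unchanged = O
  bit 1 = 0: acc unchanged = O
  bit 2 = 0: acc unchanged = O
  bit 3 = 1: acc = O + (3, 3) = (3, 3)

8P = (3, 3)


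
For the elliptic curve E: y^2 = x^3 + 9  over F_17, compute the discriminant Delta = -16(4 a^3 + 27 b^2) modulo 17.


4 a^3 + 27 b^2 = 4*0^3 + 27*9^2 = 0 + 2187 = 2187
Delta = -16 * (2187) = -34992
Delta mod 17 = 11

Delta = 11 (mod 17)


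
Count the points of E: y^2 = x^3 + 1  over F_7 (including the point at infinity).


For each x in F_7, count y with y^2 = x^3 + 0 x + 1 mod 7:
  x = 0: RHS = 1, y in [1, 6]  -> 2 point(s)
  x = 1: RHS = 2, y in [3, 4]  -> 2 point(s)
  x = 2: RHS = 2, y in [3, 4]  -> 2 point(s)
  x = 3: RHS = 0, y in [0]  -> 1 point(s)
  x = 4: RHS = 2, y in [3, 4]  -> 2 point(s)
  x = 5: RHS = 0, y in [0]  -> 1 point(s)
  x = 6: RHS = 0, y in [0]  -> 1 point(s)
Affine points: 11. Add the point at infinity: total = 12.

#E(F_7) = 12


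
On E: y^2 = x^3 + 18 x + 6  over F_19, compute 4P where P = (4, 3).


k = 4 = 100_2 (binary, LSB first: 001)
Double-and-add from P = (4, 3):
  bit 0 = 0: acc unchanged = O
  bit 1 = 0: acc unchanged = O
  bit 2 = 1: acc = O + (18, 5) = (18, 5)

4P = (18, 5)


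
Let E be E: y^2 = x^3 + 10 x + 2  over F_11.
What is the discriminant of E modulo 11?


4 a^3 + 27 b^2 = 4*10^3 + 27*2^2 = 4000 + 108 = 4108
Delta = -16 * (4108) = -65728
Delta mod 11 = 8

Delta = 8 (mod 11)


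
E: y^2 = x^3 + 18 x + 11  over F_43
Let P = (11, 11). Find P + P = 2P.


Doubling: s = (3 x1^2 + a) / (2 y1)
s = (3*11^2 + 18) / (2*11) mod 43 = 31
x3 = s^2 - 2 x1 mod 43 = 31^2 - 2*11 = 36
y3 = s (x1 - x3) - y1 mod 43 = 31 * (11 - 36) - 11 = 31

2P = (36, 31)


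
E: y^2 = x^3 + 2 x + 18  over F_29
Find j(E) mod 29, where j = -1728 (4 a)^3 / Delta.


Delta = -16(4 a^3 + 27 b^2) mod 29 = 25
-1728 * (4 a)^3 = -1728 * (4*2)^3 mod 29 = 25
j = 25 * 25^(-1) mod 29 = 1

j = 1 (mod 29)


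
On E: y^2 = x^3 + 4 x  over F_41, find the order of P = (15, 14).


Compute successive multiples of P until we hit O:
  1P = (15, 14)
  2P = (2, 4)
  3P = (3, 11)
  4P = (0, 0)
  5P = (3, 30)
  6P = (2, 37)
  7P = (15, 27)
  8P = O

ord(P) = 8


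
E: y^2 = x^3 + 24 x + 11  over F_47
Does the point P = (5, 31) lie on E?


Check whether y^2 = x^3 + 24 x + 11 (mod 47) for (x, y) = (5, 31).
LHS: y^2 = 31^2 mod 47 = 21
RHS: x^3 + 24 x + 11 = 5^3 + 24*5 + 11 mod 47 = 21
LHS = RHS

Yes, on the curve


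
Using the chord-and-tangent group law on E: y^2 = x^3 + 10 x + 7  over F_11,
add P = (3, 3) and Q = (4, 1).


P != Q, so use the chord formula.
s = (y2 - y1) / (x2 - x1) = (9) / (1) mod 11 = 9
x3 = s^2 - x1 - x2 mod 11 = 9^2 - 3 - 4 = 8
y3 = s (x1 - x3) - y1 mod 11 = 9 * (3 - 8) - 3 = 7

P + Q = (8, 7)


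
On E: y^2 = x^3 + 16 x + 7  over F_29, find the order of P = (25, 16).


Compute successive multiples of P until we hit O:
  1P = (25, 16)
  2P = (12, 10)
  3P = (8, 3)
  4P = (1, 16)
  5P = (3, 13)
  6P = (0, 23)
  7P = (27, 24)
  8P = (22, 25)
  ... (continuing to 38P)
  38P = O

ord(P) = 38


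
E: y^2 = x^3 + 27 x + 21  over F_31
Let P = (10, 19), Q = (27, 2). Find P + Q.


P != Q, so use the chord formula.
s = (y2 - y1) / (x2 - x1) = (14) / (17) mod 31 = 30
x3 = s^2 - x1 - x2 mod 31 = 30^2 - 10 - 27 = 26
y3 = s (x1 - x3) - y1 mod 31 = 30 * (10 - 26) - 19 = 28

P + Q = (26, 28)


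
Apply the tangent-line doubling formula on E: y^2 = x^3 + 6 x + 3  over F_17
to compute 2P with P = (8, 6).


Doubling: s = (3 x1^2 + a) / (2 y1)
s = (3*8^2 + 6) / (2*6) mod 17 = 8
x3 = s^2 - 2 x1 mod 17 = 8^2 - 2*8 = 14
y3 = s (x1 - x3) - y1 mod 17 = 8 * (8 - 14) - 6 = 14

2P = (14, 14)


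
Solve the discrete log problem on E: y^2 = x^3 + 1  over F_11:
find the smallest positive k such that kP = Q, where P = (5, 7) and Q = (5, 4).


Enumerate multiples of P until we hit Q = (5, 4):
  1P = (5, 7)
  2P = (10, 0)
  3P = (5, 4)
Match found at i = 3.

k = 3


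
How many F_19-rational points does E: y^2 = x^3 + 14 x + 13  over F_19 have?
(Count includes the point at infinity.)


For each x in F_19, count y with y^2 = x^3 + 14 x + 13 mod 19:
  x = 1: RHS = 9, y in [3, 16]  -> 2 point(s)
  x = 2: RHS = 11, y in [7, 12]  -> 2 point(s)
  x = 3: RHS = 6, y in [5, 14]  -> 2 point(s)
  x = 4: RHS = 0, y in [0]  -> 1 point(s)
  x = 6: RHS = 9, y in [3, 16]  -> 2 point(s)
  x = 7: RHS = 17, y in [6, 13]  -> 2 point(s)
  x = 11: RHS = 16, y in [4, 15]  -> 2 point(s)
  x = 12: RHS = 9, y in [3, 16]  -> 2 point(s)
  x = 13: RHS = 17, y in [6, 13]  -> 2 point(s)
  x = 15: RHS = 7, y in [8, 11]  -> 2 point(s)
  x = 16: RHS = 1, y in [1, 18]  -> 2 point(s)
  x = 18: RHS = 17, y in [6, 13]  -> 2 point(s)
Affine points: 23. Add the point at infinity: total = 24.

#E(F_19) = 24


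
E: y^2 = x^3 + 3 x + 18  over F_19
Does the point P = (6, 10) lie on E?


Check whether y^2 = x^3 + 3 x + 18 (mod 19) for (x, y) = (6, 10).
LHS: y^2 = 10^2 mod 19 = 5
RHS: x^3 + 3 x + 18 = 6^3 + 3*6 + 18 mod 19 = 5
LHS = RHS

Yes, on the curve


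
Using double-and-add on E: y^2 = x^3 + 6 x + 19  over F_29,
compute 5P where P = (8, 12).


k = 5 = 101_2 (binary, LSB first: 101)
Double-and-add from P = (8, 12):
  bit 0 = 1: acc = O + (8, 12) = (8, 12)
  bit 1 = 0: acc unchanged = (8, 12)
  bit 2 = 1: acc = (8, 12) + (5, 0) = (3, 8)

5P = (3, 8)


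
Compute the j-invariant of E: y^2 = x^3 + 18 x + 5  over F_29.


Delta = -16(4 a^3 + 27 b^2) mod 29 = 28
-1728 * (4 a)^3 = -1728 * (4*18)^3 mod 29 = 13
j = 13 * 28^(-1) mod 29 = 16

j = 16 (mod 29)


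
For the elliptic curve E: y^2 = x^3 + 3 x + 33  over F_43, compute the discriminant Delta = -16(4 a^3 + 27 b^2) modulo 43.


4 a^3 + 27 b^2 = 4*3^3 + 27*33^2 = 108 + 29403 = 29511
Delta = -16 * (29511) = -472176
Delta mod 43 = 7

Delta = 7 (mod 43)


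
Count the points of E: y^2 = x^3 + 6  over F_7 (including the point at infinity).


For each x in F_7, count y with y^2 = x^3 + 0 x + 6 mod 7:
  x = 1: RHS = 0, y in [0]  -> 1 point(s)
  x = 2: RHS = 0, y in [0]  -> 1 point(s)
  x = 4: RHS = 0, y in [0]  -> 1 point(s)
Affine points: 3. Add the point at infinity: total = 4.

#E(F_7) = 4


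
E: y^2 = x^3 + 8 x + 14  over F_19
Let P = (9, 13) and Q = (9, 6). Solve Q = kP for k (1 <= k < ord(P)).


Enumerate multiples of P until we hit Q = (9, 6):
  1P = (9, 13)
  2P = (18, 9)
  3P = (18, 10)
  4P = (9, 6)
Match found at i = 4.

k = 4


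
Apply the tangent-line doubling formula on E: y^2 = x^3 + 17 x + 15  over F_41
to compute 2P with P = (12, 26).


Doubling: s = (3 x1^2 + a) / (2 y1)
s = (3*12^2 + 17) / (2*26) mod 41 = 11
x3 = s^2 - 2 x1 mod 41 = 11^2 - 2*12 = 15
y3 = s (x1 - x3) - y1 mod 41 = 11 * (12 - 15) - 26 = 23

2P = (15, 23)


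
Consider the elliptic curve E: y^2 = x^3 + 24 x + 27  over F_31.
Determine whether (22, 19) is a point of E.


Check whether y^2 = x^3 + 24 x + 27 (mod 31) for (x, y) = (22, 19).
LHS: y^2 = 19^2 mod 31 = 20
RHS: x^3 + 24 x + 27 = 22^3 + 24*22 + 27 mod 31 = 12
LHS != RHS

No, not on the curve


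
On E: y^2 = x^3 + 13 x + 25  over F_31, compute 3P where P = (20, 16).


k = 3 = 11_2 (binary, LSB first: 11)
Double-and-add from P = (20, 16):
  bit 0 = 1: acc = O + (20, 16) = (20, 16)
  bit 1 = 1: acc = (20, 16) + (7, 5) = (6, 3)

3P = (6, 3)


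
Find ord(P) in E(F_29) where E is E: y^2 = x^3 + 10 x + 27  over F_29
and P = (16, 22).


Compute successive multiples of P until we hit O:
  1P = (16, 22)
  2P = (10, 5)
  3P = (7, 18)
  4P = (13, 18)
  5P = (5, 12)
  6P = (28, 4)
  7P = (9, 11)
  8P = (26, 12)
  ... (continuing to 32P)
  32P = O

ord(P) = 32


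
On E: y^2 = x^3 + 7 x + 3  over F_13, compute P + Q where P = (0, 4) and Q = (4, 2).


P != Q, so use the chord formula.
s = (y2 - y1) / (x2 - x1) = (11) / (4) mod 13 = 6
x3 = s^2 - x1 - x2 mod 13 = 6^2 - 0 - 4 = 6
y3 = s (x1 - x3) - y1 mod 13 = 6 * (0 - 6) - 4 = 12

P + Q = (6, 12)


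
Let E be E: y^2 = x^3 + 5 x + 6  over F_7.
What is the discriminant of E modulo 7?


4 a^3 + 27 b^2 = 4*5^3 + 27*6^2 = 500 + 972 = 1472
Delta = -16 * (1472) = -23552
Delta mod 7 = 3

Delta = 3 (mod 7)


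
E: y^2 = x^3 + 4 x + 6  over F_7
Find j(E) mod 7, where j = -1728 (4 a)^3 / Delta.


Delta = -16(4 a^3 + 27 b^2) mod 7 = 1
-1728 * (4 a)^3 = -1728 * (4*4)^3 mod 7 = 1
j = 1 * 1^(-1) mod 7 = 1

j = 1 (mod 7)


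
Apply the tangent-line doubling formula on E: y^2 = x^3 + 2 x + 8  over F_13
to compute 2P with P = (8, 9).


Doubling: s = (3 x1^2 + a) / (2 y1)
s = (3*8^2 + 2) / (2*9) mod 13 = 5
x3 = s^2 - 2 x1 mod 13 = 5^2 - 2*8 = 9
y3 = s (x1 - x3) - y1 mod 13 = 5 * (8 - 9) - 9 = 12

2P = (9, 12)


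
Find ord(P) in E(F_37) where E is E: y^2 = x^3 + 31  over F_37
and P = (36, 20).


Compute successive multiples of P until we hit O:
  1P = (36, 20)
  2P = (3, 13)
  3P = (8, 5)
  4P = (4, 13)
  5P = (33, 35)
  6P = (30, 24)
  7P = (29, 0)
  8P = (30, 13)
  ... (continuing to 14P)
  14P = O

ord(P) = 14


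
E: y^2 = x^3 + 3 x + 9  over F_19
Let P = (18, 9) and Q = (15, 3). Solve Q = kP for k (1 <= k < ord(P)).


Enumerate multiples of P until we hit Q = (15, 3):
  1P = (18, 9)
  2P = (0, 16)
  3P = (12, 14)
  4P = (5, 15)
  5P = (16, 12)
  6P = (11, 9)
  7P = (9, 10)
  8P = (15, 16)
  9P = (2, 17)
  10P = (4, 3)
  11P = (3, 11)
  12P = (3, 8)
  13P = (4, 16)
  14P = (2, 2)
  15P = (15, 3)
Match found at i = 15.

k = 15


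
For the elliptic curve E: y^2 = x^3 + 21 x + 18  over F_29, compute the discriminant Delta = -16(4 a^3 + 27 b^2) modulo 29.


4 a^3 + 27 b^2 = 4*21^3 + 27*18^2 = 37044 + 8748 = 45792
Delta = -16 * (45792) = -732672
Delta mod 29 = 13

Delta = 13 (mod 29)


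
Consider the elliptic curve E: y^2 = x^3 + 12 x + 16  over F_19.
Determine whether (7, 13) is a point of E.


Check whether y^2 = x^3 + 12 x + 16 (mod 19) for (x, y) = (7, 13).
LHS: y^2 = 13^2 mod 19 = 17
RHS: x^3 + 12 x + 16 = 7^3 + 12*7 + 16 mod 19 = 6
LHS != RHS

No, not on the curve


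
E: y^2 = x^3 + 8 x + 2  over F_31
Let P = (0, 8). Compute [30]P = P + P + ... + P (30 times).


k = 30 = 11110_2 (binary, LSB first: 01111)
Double-and-add from P = (0, 8):
  bit 0 = 0: acc unchanged = O
  bit 1 = 1: acc = O + (8, 19) = (8, 19)
  bit 2 = 1: acc = (8, 19) + (19, 21) = (13, 28)
  bit 3 = 1: acc = (13, 28) + (12, 11) = (16, 14)
  bit 4 = 1: acc = (16, 14) + (4, 25) = (0, 23)

30P = (0, 23)


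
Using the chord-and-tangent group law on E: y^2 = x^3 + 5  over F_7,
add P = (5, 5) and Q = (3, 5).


P != Q, so use the chord formula.
s = (y2 - y1) / (x2 - x1) = (0) / (5) mod 7 = 0
x3 = s^2 - x1 - x2 mod 7 = 0^2 - 5 - 3 = 6
y3 = s (x1 - x3) - y1 mod 7 = 0 * (5 - 6) - 5 = 2

P + Q = (6, 2)


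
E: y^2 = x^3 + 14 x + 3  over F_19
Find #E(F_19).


For each x in F_19, count y with y^2 = x^3 + 14 x + 3 mod 19:
  x = 2: RHS = 1, y in [1, 18]  -> 2 point(s)
  x = 4: RHS = 9, y in [3, 16]  -> 2 point(s)
  x = 7: RHS = 7, y in [8, 11]  -> 2 point(s)
  x = 8: RHS = 0, y in [0]  -> 1 point(s)
  x = 11: RHS = 6, y in [5, 14]  -> 2 point(s)
  x = 13: RHS = 7, y in [8, 11]  -> 2 point(s)
  x = 14: RHS = 17, y in [6, 13]  -> 2 point(s)
  x = 15: RHS = 16, y in [4, 15]  -> 2 point(s)
  x = 17: RHS = 5, y in [9, 10]  -> 2 point(s)
  x = 18: RHS = 7, y in [8, 11]  -> 2 point(s)
Affine points: 19. Add the point at infinity: total = 20.

#E(F_19) = 20


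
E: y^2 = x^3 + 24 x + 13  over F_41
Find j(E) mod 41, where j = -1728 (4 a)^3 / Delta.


Delta = -16(4 a^3 + 27 b^2) mod 41 = 16
-1728 * (4 a)^3 = -1728 * (4*24)^3 mod 41 = 18
j = 18 * 16^(-1) mod 41 = 37

j = 37 (mod 41)


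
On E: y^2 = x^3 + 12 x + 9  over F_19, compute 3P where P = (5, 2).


k = 3 = 11_2 (binary, LSB first: 11)
Double-and-add from P = (5, 2):
  bit 0 = 1: acc = O + (5, 2) = (5, 2)
  bit 1 = 1: acc = (5, 2) + (13, 14) = (8, 3)

3P = (8, 3)


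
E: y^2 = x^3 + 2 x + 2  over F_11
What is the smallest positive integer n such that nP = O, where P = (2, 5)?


Compute successive multiples of P until we hit O:
  1P = (2, 5)
  2P = (5, 4)
  3P = (9, 1)
  4P = (1, 7)
  5P = (1, 4)
  6P = (9, 10)
  7P = (5, 7)
  8P = (2, 6)
  ... (continuing to 9P)
  9P = O

ord(P) = 9


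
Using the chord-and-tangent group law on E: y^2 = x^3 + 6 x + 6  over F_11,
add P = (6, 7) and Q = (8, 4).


P != Q, so use the chord formula.
s = (y2 - y1) / (x2 - x1) = (8) / (2) mod 11 = 4
x3 = s^2 - x1 - x2 mod 11 = 4^2 - 6 - 8 = 2
y3 = s (x1 - x3) - y1 mod 11 = 4 * (6 - 2) - 7 = 9

P + Q = (2, 9)


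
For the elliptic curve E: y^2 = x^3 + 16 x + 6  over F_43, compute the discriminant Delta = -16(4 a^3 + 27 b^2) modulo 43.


4 a^3 + 27 b^2 = 4*16^3 + 27*6^2 = 16384 + 972 = 17356
Delta = -16 * (17356) = -277696
Delta mod 43 = 41

Delta = 41 (mod 43)


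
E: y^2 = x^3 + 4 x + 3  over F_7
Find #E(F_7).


For each x in F_7, count y with y^2 = x^3 + 4 x + 3 mod 7:
  x = 1: RHS = 1, y in [1, 6]  -> 2 point(s)
  x = 3: RHS = 0, y in [0]  -> 1 point(s)
  x = 5: RHS = 1, y in [1, 6]  -> 2 point(s)
Affine points: 5. Add the point at infinity: total = 6.

#E(F_7) = 6


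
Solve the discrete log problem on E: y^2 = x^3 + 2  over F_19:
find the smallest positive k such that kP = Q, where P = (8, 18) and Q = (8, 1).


Enumerate multiples of P until we hit Q = (8, 1):
  1P = (8, 18)
  2P = (4, 16)
  3P = (12, 18)
  4P = (18, 1)
  5P = (9, 16)
  6P = (6, 16)
  7P = (6, 3)
  8P = (9, 3)
  9P = (18, 18)
  10P = (12, 1)
  11P = (4, 3)
  12P = (8, 1)
Match found at i = 12.

k = 12


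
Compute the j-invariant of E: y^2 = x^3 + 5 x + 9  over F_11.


Delta = -16(4 a^3 + 27 b^2) mod 11 = 7
-1728 * (4 a)^3 = -1728 * (4*5)^3 mod 11 = 8
j = 8 * 7^(-1) mod 11 = 9

j = 9 (mod 11)


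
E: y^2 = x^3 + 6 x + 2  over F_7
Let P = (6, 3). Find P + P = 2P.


Doubling: s = (3 x1^2 + a) / (2 y1)
s = (3*6^2 + 6) / (2*3) mod 7 = 5
x3 = s^2 - 2 x1 mod 7 = 5^2 - 2*6 = 6
y3 = s (x1 - x3) - y1 mod 7 = 5 * (6 - 6) - 3 = 4

2P = (6, 4)


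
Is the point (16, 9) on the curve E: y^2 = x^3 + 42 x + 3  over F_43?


Check whether y^2 = x^3 + 42 x + 3 (mod 43) for (x, y) = (16, 9).
LHS: y^2 = 9^2 mod 43 = 38
RHS: x^3 + 42 x + 3 = 16^3 + 42*16 + 3 mod 43 = 41
LHS != RHS

No, not on the curve


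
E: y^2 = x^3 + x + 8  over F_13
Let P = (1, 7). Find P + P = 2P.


Doubling: s = (3 x1^2 + a) / (2 y1)
s = (3*1^2 + 1) / (2*7) mod 13 = 4
x3 = s^2 - 2 x1 mod 13 = 4^2 - 2*1 = 1
y3 = s (x1 - x3) - y1 mod 13 = 4 * (1 - 1) - 7 = 6

2P = (1, 6)


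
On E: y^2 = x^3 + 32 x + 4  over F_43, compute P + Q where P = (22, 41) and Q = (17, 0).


P != Q, so use the chord formula.
s = (y2 - y1) / (x2 - x1) = (2) / (38) mod 43 = 34
x3 = s^2 - x1 - x2 mod 43 = 34^2 - 22 - 17 = 42
y3 = s (x1 - x3) - y1 mod 43 = 34 * (22 - 42) - 41 = 10

P + Q = (42, 10)


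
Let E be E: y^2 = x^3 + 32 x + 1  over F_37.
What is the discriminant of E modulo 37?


4 a^3 + 27 b^2 = 4*32^3 + 27*1^2 = 131072 + 27 = 131099
Delta = -16 * (131099) = -2097584
Delta mod 37 = 20

Delta = 20 (mod 37)


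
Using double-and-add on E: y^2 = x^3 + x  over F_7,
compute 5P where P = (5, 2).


k = 5 = 101_2 (binary, LSB first: 101)
Double-and-add from P = (5, 2):
  bit 0 = 1: acc = O + (5, 2) = (5, 2)
  bit 1 = 0: acc unchanged = (5, 2)
  bit 2 = 1: acc = (5, 2) + (0, 0) = (3, 3)

5P = (3, 3)


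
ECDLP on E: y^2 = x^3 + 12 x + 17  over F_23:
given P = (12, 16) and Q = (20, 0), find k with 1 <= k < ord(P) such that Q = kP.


Enumerate multiples of P until we hit Q = (20, 0):
  1P = (12, 16)
  2P = (5, 15)
  3P = (14, 10)
  4P = (6, 12)
  5P = (8, 2)
  6P = (21, 10)
  7P = (16, 2)
  8P = (13, 22)
  9P = (11, 13)
  10P = (9, 16)
  11P = (2, 7)
  12P = (22, 21)
  13P = (18, 4)
  14P = (20, 0)
Match found at i = 14.

k = 14


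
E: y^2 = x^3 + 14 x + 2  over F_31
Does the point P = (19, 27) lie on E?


Check whether y^2 = x^3 + 14 x + 2 (mod 31) for (x, y) = (19, 27).
LHS: y^2 = 27^2 mod 31 = 16
RHS: x^3 + 14 x + 2 = 19^3 + 14*19 + 2 mod 31 = 28
LHS != RHS

No, not on the curve


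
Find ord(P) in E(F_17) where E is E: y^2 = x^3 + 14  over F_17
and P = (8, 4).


Compute successive multiples of P until we hit O:
  1P = (8, 4)
  2P = (16, 8)
  3P = (6, 14)
  4P = (11, 11)
  5P = (11, 6)
  6P = (6, 3)
  7P = (16, 9)
  8P = (8, 13)
  ... (continuing to 9P)
  9P = O

ord(P) = 9


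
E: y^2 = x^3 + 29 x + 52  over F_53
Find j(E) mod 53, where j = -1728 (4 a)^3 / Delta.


Delta = -16(4 a^3 + 27 b^2) mod 53 = 52
-1728 * (4 a)^3 = -1728 * (4*29)^3 mod 53 = 12
j = 12 * 52^(-1) mod 53 = 41

j = 41 (mod 53)


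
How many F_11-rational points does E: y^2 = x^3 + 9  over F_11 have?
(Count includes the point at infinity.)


For each x in F_11, count y with y^2 = x^3 + 0 x + 9 mod 11:
  x = 0: RHS = 9, y in [3, 8]  -> 2 point(s)
  x = 3: RHS = 3, y in [5, 6]  -> 2 point(s)
  x = 6: RHS = 5, y in [4, 7]  -> 2 point(s)
  x = 7: RHS = 0, y in [0]  -> 1 point(s)
  x = 8: RHS = 4, y in [2, 9]  -> 2 point(s)
  x = 9: RHS = 1, y in [1, 10]  -> 2 point(s)
Affine points: 11. Add the point at infinity: total = 12.

#E(F_11) = 12


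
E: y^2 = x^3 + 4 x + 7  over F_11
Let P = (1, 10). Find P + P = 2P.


Doubling: s = (3 x1^2 + a) / (2 y1)
s = (3*1^2 + 4) / (2*10) mod 11 = 2
x3 = s^2 - 2 x1 mod 11 = 2^2 - 2*1 = 2
y3 = s (x1 - x3) - y1 mod 11 = 2 * (1 - 2) - 10 = 10

2P = (2, 10)


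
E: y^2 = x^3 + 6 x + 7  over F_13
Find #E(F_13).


For each x in F_13, count y with y^2 = x^3 + 6 x + 7 mod 13:
  x = 1: RHS = 1, y in [1, 12]  -> 2 point(s)
  x = 2: RHS = 1, y in [1, 12]  -> 2 point(s)
  x = 3: RHS = 0, y in [0]  -> 1 point(s)
  x = 4: RHS = 4, y in [2, 11]  -> 2 point(s)
  x = 6: RHS = 12, y in [5, 8]  -> 2 point(s)
  x = 9: RHS = 10, y in [6, 7]  -> 2 point(s)
  x = 10: RHS = 1, y in [1, 12]  -> 2 point(s)
  x = 11: RHS = 0, y in [0]  -> 1 point(s)
  x = 12: RHS = 0, y in [0]  -> 1 point(s)
Affine points: 15. Add the point at infinity: total = 16.

#E(F_13) = 16


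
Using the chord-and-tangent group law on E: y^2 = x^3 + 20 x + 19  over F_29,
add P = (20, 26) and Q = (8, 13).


P != Q, so use the chord formula.
s = (y2 - y1) / (x2 - x1) = (16) / (17) mod 29 = 18
x3 = s^2 - x1 - x2 mod 29 = 18^2 - 20 - 8 = 6
y3 = s (x1 - x3) - y1 mod 29 = 18 * (20 - 6) - 26 = 23

P + Q = (6, 23)


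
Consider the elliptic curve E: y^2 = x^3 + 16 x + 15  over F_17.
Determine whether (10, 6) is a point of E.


Check whether y^2 = x^3 + 16 x + 15 (mod 17) for (x, y) = (10, 6).
LHS: y^2 = 6^2 mod 17 = 2
RHS: x^3 + 16 x + 15 = 10^3 + 16*10 + 15 mod 17 = 2
LHS = RHS

Yes, on the curve


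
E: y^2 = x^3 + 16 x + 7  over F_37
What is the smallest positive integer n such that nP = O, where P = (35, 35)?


Compute successive multiples of P until we hit O:
  1P = (35, 35)
  2P = (16, 17)
  3P = (24, 28)
  4P = (31, 18)
  5P = (33, 29)
  6P = (15, 25)
  7P = (15, 12)
  8P = (33, 8)
  ... (continuing to 13P)
  13P = O

ord(P) = 13


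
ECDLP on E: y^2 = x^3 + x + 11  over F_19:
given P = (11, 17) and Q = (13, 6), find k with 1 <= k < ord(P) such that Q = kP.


Enumerate multiples of P until we hit Q = (13, 6):
  1P = (11, 17)
  2P = (13, 13)
  3P = (18, 16)
  4P = (16, 0)
  5P = (18, 3)
  6P = (13, 6)
Match found at i = 6.

k = 6


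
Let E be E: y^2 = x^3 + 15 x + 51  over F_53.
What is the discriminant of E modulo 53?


4 a^3 + 27 b^2 = 4*15^3 + 27*51^2 = 13500 + 70227 = 83727
Delta = -16 * (83727) = -1339632
Delta mod 53 = 49

Delta = 49 (mod 53)


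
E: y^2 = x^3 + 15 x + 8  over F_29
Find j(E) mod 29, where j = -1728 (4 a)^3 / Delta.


Delta = -16(4 a^3 + 27 b^2) mod 29 = 10
-1728 * (4 a)^3 = -1728 * (4*15)^3 mod 29 = 9
j = 9 * 10^(-1) mod 29 = 27

j = 27 (mod 29)


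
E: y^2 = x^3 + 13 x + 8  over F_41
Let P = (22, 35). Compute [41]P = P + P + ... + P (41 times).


k = 41 = 101001_2 (binary, LSB first: 100101)
Double-and-add from P = (22, 35):
  bit 0 = 1: acc = O + (22, 35) = (22, 35)
  bit 1 = 0: acc unchanged = (22, 35)
  bit 2 = 0: acc unchanged = (22, 35)
  bit 3 = 1: acc = (22, 35) + (36, 33) = (19, 29)
  bit 4 = 0: acc unchanged = (19, 29)
  bit 5 = 1: acc = (19, 29) + (14, 8) = (24, 32)

41P = (24, 32)


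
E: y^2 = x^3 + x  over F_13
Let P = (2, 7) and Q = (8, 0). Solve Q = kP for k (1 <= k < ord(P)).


Enumerate multiples of P until we hit Q = (8, 0):
  1P = (2, 7)
  2P = (9, 6)
  3P = (6, 1)
  4P = (4, 9)
  5P = (8, 0)
Match found at i = 5.

k = 5


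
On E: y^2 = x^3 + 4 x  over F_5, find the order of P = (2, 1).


Compute successive multiples of P until we hit O:
  1P = (2, 1)
  2P = (0, 0)
  3P = (2, 4)
  4P = O

ord(P) = 4


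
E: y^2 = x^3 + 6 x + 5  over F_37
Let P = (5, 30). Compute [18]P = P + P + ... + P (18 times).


k = 18 = 10010_2 (binary, LSB first: 01001)
Double-and-add from P = (5, 30):
  bit 0 = 0: acc unchanged = O
  bit 1 = 1: acc = O + (18, 32) = (18, 32)
  bit 2 = 0: acc unchanged = (18, 32)
  bit 3 = 0: acc unchanged = (18, 32)
  bit 4 = 1: acc = (18, 32) + (30, 8) = (30, 29)

18P = (30, 29)


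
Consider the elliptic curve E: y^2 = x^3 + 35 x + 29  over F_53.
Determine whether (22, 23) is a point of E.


Check whether y^2 = x^3 + 35 x + 29 (mod 53) for (x, y) = (22, 23).
LHS: y^2 = 23^2 mod 53 = 52
RHS: x^3 + 35 x + 29 = 22^3 + 35*22 + 29 mod 53 = 52
LHS = RHS

Yes, on the curve
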